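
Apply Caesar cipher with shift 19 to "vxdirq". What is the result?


Caesar cipher: shift "vxdirq" by 19
  'v' (pos 21) + 19 = pos 14 = 'o'
  'x' (pos 23) + 19 = pos 16 = 'q'
  'd' (pos 3) + 19 = pos 22 = 'w'
  'i' (pos 8) + 19 = pos 1 = 'b'
  'r' (pos 17) + 19 = pos 10 = 'k'
  'q' (pos 16) + 19 = pos 9 = 'j'
Result: oqwbkj

oqwbkj


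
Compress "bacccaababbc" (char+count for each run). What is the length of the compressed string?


Input: bacccaababbc
Runs:
  'b' x 1 => "b1"
  'a' x 1 => "a1"
  'c' x 3 => "c3"
  'a' x 2 => "a2"
  'b' x 1 => "b1"
  'a' x 1 => "a1"
  'b' x 2 => "b2"
  'c' x 1 => "c1"
Compressed: "b1a1c3a2b1a1b2c1"
Compressed length: 16

16


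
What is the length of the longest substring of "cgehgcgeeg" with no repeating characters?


Input: "cgehgcgeeg"
Sliding window (track last position of each char):
  Position 0 ('c'): window [0,0] length 1 -- new best
  Position 1 ('g'): window [0,1] length 2 -- new best
  Position 2 ('e'): window [0,2] length 3 -- new best
  Position 3 ('h'): window [0,3] length 4 -- new best
  Position 4 ('g'): repeat (last at 1), move window start to 2
  Position 4 ('g'): window [2,4] length 3
  Position 5 ('c'): window [2,5] length 4
  Position 6 ('g'): repeat (last at 4), move window start to 5
  Position 6 ('g'): window [5,6] length 2
  Position 7 ('e'): window [5,7] length 3
  Position 8 ('e'): repeat (last at 7), move window start to 8
  Position 8 ('e'): window [8,8] length 1
  Position 9 ('g'): window [8,9] length 2
Longest substring with no repeats: "cgeh" with length 4

4


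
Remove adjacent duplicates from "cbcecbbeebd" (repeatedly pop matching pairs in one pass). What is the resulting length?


Input: cbcecbbeebd
Stack-based adjacent duplicate removal:
  Read 'c': push. Stack: c
  Read 'b': push. Stack: cb
  Read 'c': push. Stack: cbc
  Read 'e': push. Stack: cbce
  Read 'c': push. Stack: cbcec
  Read 'b': push. Stack: cbcecb
  Read 'b': matches stack top 'b' => pop. Stack: cbcec
  Read 'e': push. Stack: cbcece
  Read 'e': matches stack top 'e' => pop. Stack: cbcec
  Read 'b': push. Stack: cbcecb
  Read 'd': push. Stack: cbcecbd
Final stack: "cbcecbd" (length 7)

7


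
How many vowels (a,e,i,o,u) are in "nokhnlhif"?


Input: nokhnlhif
Checking each character:
  'n' at position 0: consonant
  'o' at position 1: vowel (running total: 1)
  'k' at position 2: consonant
  'h' at position 3: consonant
  'n' at position 4: consonant
  'l' at position 5: consonant
  'h' at position 6: consonant
  'i' at position 7: vowel (running total: 2)
  'f' at position 8: consonant
Total vowels: 2

2


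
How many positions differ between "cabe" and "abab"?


Comparing "cabe" and "abab" position by position:
  Position 0: 'c' vs 'a' => DIFFER
  Position 1: 'a' vs 'b' => DIFFER
  Position 2: 'b' vs 'a' => DIFFER
  Position 3: 'e' vs 'b' => DIFFER
Positions that differ: 4

4


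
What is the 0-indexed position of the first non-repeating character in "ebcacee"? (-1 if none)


Input: ebcacee
Character frequencies:
  'a': 1
  'b': 1
  'c': 2
  'e': 3
Scanning left to right for freq == 1:
  Position 0 ('e'): freq=3, skip
  Position 1 ('b'): unique! => answer = 1

1


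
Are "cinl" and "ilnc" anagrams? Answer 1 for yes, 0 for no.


Strings: "cinl", "ilnc"
Sorted first:  ciln
Sorted second: ciln
Sorted forms match => anagrams

1


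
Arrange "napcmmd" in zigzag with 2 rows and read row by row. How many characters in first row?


Zigzag "napcmmd" into 2 rows:
Placing characters:
  'n' => row 0
  'a' => row 1
  'p' => row 0
  'c' => row 1
  'm' => row 0
  'm' => row 1
  'd' => row 0
Rows:
  Row 0: "npmd"
  Row 1: "acm"
First row length: 4

4


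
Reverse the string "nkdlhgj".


Input: nkdlhgj
Reading characters right to left:
  Position 6: 'j'
  Position 5: 'g'
  Position 4: 'h'
  Position 3: 'l'
  Position 2: 'd'
  Position 1: 'k'
  Position 0: 'n'
Reversed: jghldkn

jghldkn


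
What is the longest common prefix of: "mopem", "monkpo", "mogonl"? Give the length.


Words: mopem, monkpo, mogonl
  Position 0: all 'm' => match
  Position 1: all 'o' => match
  Position 2: ('p', 'n', 'g') => mismatch, stop
LCP = "mo" (length 2)

2


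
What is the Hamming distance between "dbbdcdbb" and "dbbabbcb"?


Comparing "dbbdcdbb" and "dbbabbcb" position by position:
  Position 0: 'd' vs 'd' => same
  Position 1: 'b' vs 'b' => same
  Position 2: 'b' vs 'b' => same
  Position 3: 'd' vs 'a' => differ
  Position 4: 'c' vs 'b' => differ
  Position 5: 'd' vs 'b' => differ
  Position 6: 'b' vs 'c' => differ
  Position 7: 'b' vs 'b' => same
Total differences (Hamming distance): 4

4


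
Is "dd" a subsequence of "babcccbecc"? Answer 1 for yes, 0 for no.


Check if "dd" is a subsequence of "babcccbecc"
Greedy scan:
  Position 0 ('b'): no match needed
  Position 1 ('a'): no match needed
  Position 2 ('b'): no match needed
  Position 3 ('c'): no match needed
  Position 4 ('c'): no match needed
  Position 5 ('c'): no match needed
  Position 6 ('b'): no match needed
  Position 7 ('e'): no match needed
  Position 8 ('c'): no match needed
  Position 9 ('c'): no match needed
Only matched 0/2 characters => not a subsequence

0


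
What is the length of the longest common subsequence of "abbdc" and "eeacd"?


LCS of "abbdc" and "eeacd"
DP table:
           e    e    a    c    d
      0    0    0    0    0    0
  a   0    0    0    1    1    1
  b   0    0    0    1    1    1
  b   0    0    0    1    1    1
  d   0    0    0    1    1    2
  c   0    0    0    1    2    2
LCS length = dp[5][5] = 2

2


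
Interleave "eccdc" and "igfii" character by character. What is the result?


Interleaving "eccdc" and "igfii":
  Position 0: 'e' from first, 'i' from second => "ei"
  Position 1: 'c' from first, 'g' from second => "cg"
  Position 2: 'c' from first, 'f' from second => "cf"
  Position 3: 'd' from first, 'i' from second => "di"
  Position 4: 'c' from first, 'i' from second => "ci"
Result: eicgcfdici

eicgcfdici


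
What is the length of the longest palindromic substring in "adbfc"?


Input: "adbfc"
Checking substrings for palindromes:
  No multi-char palindromic substrings found
Longest palindromic substring: "a" with length 1

1


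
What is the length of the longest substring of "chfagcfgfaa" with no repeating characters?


Input: "chfagcfgfaa"
Sliding window (track last position of each char):
  Position 0 ('c'): window [0,0] length 1 -- new best
  Position 1 ('h'): window [0,1] length 2 -- new best
  Position 2 ('f'): window [0,2] length 3 -- new best
  Position 3 ('a'): window [0,3] length 4 -- new best
  Position 4 ('g'): window [0,4] length 5 -- new best
  Position 5 ('c'): repeat (last at 0), move window start to 1
  Position 5 ('c'): window [1,5] length 5
  Position 6 ('f'): repeat (last at 2), move window start to 3
  Position 6 ('f'): window [3,6] length 4
  Position 7 ('g'): repeat (last at 4), move window start to 5
  Position 7 ('g'): window [5,7] length 3
  Position 8 ('f'): repeat (last at 6), move window start to 7
  Position 8 ('f'): window [7,8] length 2
  Position 9 ('a'): window [7,9] length 3
  Position 10 ('a'): repeat (last at 9), move window start to 10
  Position 10 ('a'): window [10,10] length 1
Longest substring with no repeats: "chfag" with length 5

5


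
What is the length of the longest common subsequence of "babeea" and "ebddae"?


LCS of "babeea" and "ebddae"
DP table:
           e    b    d    d    a    e
      0    0    0    0    0    0    0
  b   0    0    1    1    1    1    1
  a   0    0    1    1    1    2    2
  b   0    0    1    1    1    2    2
  e   0    1    1    1    1    2    3
  e   0    1    1    1    1    2    3
  a   0    1    1    1    1    2    3
LCS length = dp[6][6] = 3

3


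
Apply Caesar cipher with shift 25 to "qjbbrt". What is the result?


Caesar cipher: shift "qjbbrt" by 25
  'q' (pos 16) + 25 = pos 15 = 'p'
  'j' (pos 9) + 25 = pos 8 = 'i'
  'b' (pos 1) + 25 = pos 0 = 'a'
  'b' (pos 1) + 25 = pos 0 = 'a'
  'r' (pos 17) + 25 = pos 16 = 'q'
  't' (pos 19) + 25 = pos 18 = 's'
Result: piaaqs

piaaqs


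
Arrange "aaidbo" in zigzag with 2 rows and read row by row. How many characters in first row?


Zigzag "aaidbo" into 2 rows:
Placing characters:
  'a' => row 0
  'a' => row 1
  'i' => row 0
  'd' => row 1
  'b' => row 0
  'o' => row 1
Rows:
  Row 0: "aib"
  Row 1: "ado"
First row length: 3

3


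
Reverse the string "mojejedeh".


Input: mojejedeh
Reading characters right to left:
  Position 8: 'h'
  Position 7: 'e'
  Position 6: 'd'
  Position 5: 'e'
  Position 4: 'j'
  Position 3: 'e'
  Position 2: 'j'
  Position 1: 'o'
  Position 0: 'm'
Reversed: hedejejom

hedejejom


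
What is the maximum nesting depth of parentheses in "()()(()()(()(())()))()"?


Input: "()()(()()(()(())()))()"
Tracking depth:
  Position 0 '(': depth becomes 1
  Position 1 ')': depth becomes 0
  Position 2 '(': depth becomes 1
  Position 3 ')': depth becomes 0
  Position 4 '(': depth becomes 1
  Position 5 '(': depth becomes 2
  Position 6 ')': depth becomes 1
  Position 7 '(': depth becomes 2
  Position 8 ')': depth becomes 1
  Position 9 '(': depth becomes 2
  Position 10 '(': depth becomes 3
  Position 11 ')': depth becomes 2
  Position 12 '(': depth becomes 3
  Position 13 '(': depth becomes 4
  Position 14 ')': depth becomes 3
  Position 15 ')': depth becomes 2
  Position 16 '(': depth becomes 3
  Position 17 ')': depth becomes 2
  Position 18 ')': depth becomes 1
  Position 19 ')': depth becomes 0
  Position 20 '(': depth becomes 1
  Position 21 ')': depth becomes 0
Maximum depth reached: 4

4


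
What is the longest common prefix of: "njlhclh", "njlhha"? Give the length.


Words: njlhclh, njlhha
  Position 0: all 'n' => match
  Position 1: all 'j' => match
  Position 2: all 'l' => match
  Position 3: all 'h' => match
  Position 4: ('c', 'h') => mismatch, stop
LCP = "njlh" (length 4)

4


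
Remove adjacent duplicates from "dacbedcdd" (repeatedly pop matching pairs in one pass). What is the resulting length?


Input: dacbedcdd
Stack-based adjacent duplicate removal:
  Read 'd': push. Stack: d
  Read 'a': push. Stack: da
  Read 'c': push. Stack: dac
  Read 'b': push. Stack: dacb
  Read 'e': push. Stack: dacbe
  Read 'd': push. Stack: dacbed
  Read 'c': push. Stack: dacbedc
  Read 'd': push. Stack: dacbedcd
  Read 'd': matches stack top 'd' => pop. Stack: dacbedc
Final stack: "dacbedc" (length 7)

7


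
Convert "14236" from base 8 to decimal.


Input: "14236" in base 8
Positional expansion:
  Digit '1' (value 1) x 8^4 = 4096
  Digit '4' (value 4) x 8^3 = 2048
  Digit '2' (value 2) x 8^2 = 128
  Digit '3' (value 3) x 8^1 = 24
  Digit '6' (value 6) x 8^0 = 6
Sum = 6302

6302


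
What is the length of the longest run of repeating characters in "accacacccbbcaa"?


Input: "accacacccbbcaa"
Scanning for longest run:
  Position 1 ('c'): new char, reset run to 1
  Position 2 ('c'): continues run of 'c', length=2
  Position 3 ('a'): new char, reset run to 1
  Position 4 ('c'): new char, reset run to 1
  Position 5 ('a'): new char, reset run to 1
  Position 6 ('c'): new char, reset run to 1
  Position 7 ('c'): continues run of 'c', length=2
  Position 8 ('c'): continues run of 'c', length=3
  Position 9 ('b'): new char, reset run to 1
  Position 10 ('b'): continues run of 'b', length=2
  Position 11 ('c'): new char, reset run to 1
  Position 12 ('a'): new char, reset run to 1
  Position 13 ('a'): continues run of 'a', length=2
Longest run: 'c' with length 3

3


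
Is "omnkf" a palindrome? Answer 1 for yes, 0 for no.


Input: omnkf
Reversed: fknmo
  Compare pos 0 ('o') with pos 4 ('f'): MISMATCH
  Compare pos 1 ('m') with pos 3 ('k'): MISMATCH
Result: not a palindrome

0


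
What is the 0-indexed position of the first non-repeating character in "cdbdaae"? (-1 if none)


Input: cdbdaae
Character frequencies:
  'a': 2
  'b': 1
  'c': 1
  'd': 2
  'e': 1
Scanning left to right for freq == 1:
  Position 0 ('c'): unique! => answer = 0

0


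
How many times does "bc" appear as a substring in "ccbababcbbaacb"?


Searching for "bc" in "ccbababcbbaacb"
Scanning each position:
  Position 0: "cc" => no
  Position 1: "cb" => no
  Position 2: "ba" => no
  Position 3: "ab" => no
  Position 4: "ba" => no
  Position 5: "ab" => no
  Position 6: "bc" => MATCH
  Position 7: "cb" => no
  Position 8: "bb" => no
  Position 9: "ba" => no
  Position 10: "aa" => no
  Position 11: "ac" => no
  Position 12: "cb" => no
Total occurrences: 1

1


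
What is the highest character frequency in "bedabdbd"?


Input: bedabdbd
Character counts:
  'a': 1
  'b': 3
  'd': 3
  'e': 1
Maximum frequency: 3

3


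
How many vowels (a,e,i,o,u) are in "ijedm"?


Input: ijedm
Checking each character:
  'i' at position 0: vowel (running total: 1)
  'j' at position 1: consonant
  'e' at position 2: vowel (running total: 2)
  'd' at position 3: consonant
  'm' at position 4: consonant
Total vowels: 2

2


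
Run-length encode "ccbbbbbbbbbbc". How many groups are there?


Input: ccbbbbbbbbbbc
Scanning for consecutive runs:
  Group 1: 'c' x 2 (positions 0-1)
  Group 2: 'b' x 10 (positions 2-11)
  Group 3: 'c' x 1 (positions 12-12)
Total groups: 3

3


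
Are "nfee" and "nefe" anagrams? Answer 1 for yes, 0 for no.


Strings: "nfee", "nefe"
Sorted first:  eefn
Sorted second: eefn
Sorted forms match => anagrams

1


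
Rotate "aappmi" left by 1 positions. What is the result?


Input: "aappmi", rotate left by 1
First 1 characters: "a"
Remaining characters: "appmi"
Concatenate remaining + first: "appmi" + "a" = "appmia"

appmia


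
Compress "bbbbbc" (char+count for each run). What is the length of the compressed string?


Input: bbbbbc
Runs:
  'b' x 5 => "b5"
  'c' x 1 => "c1"
Compressed: "b5c1"
Compressed length: 4

4


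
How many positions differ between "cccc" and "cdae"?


Comparing "cccc" and "cdae" position by position:
  Position 0: 'c' vs 'c' => same
  Position 1: 'c' vs 'd' => DIFFER
  Position 2: 'c' vs 'a' => DIFFER
  Position 3: 'c' vs 'e' => DIFFER
Positions that differ: 3

3


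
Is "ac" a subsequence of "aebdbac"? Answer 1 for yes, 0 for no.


Check if "ac" is a subsequence of "aebdbac"
Greedy scan:
  Position 0 ('a'): matches sub[0] = 'a'
  Position 1 ('e'): no match needed
  Position 2 ('b'): no match needed
  Position 3 ('d'): no match needed
  Position 4 ('b'): no match needed
  Position 5 ('a'): no match needed
  Position 6 ('c'): matches sub[1] = 'c'
All 2 characters matched => is a subsequence

1


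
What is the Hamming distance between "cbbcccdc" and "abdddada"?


Comparing "cbbcccdc" and "abdddada" position by position:
  Position 0: 'c' vs 'a' => differ
  Position 1: 'b' vs 'b' => same
  Position 2: 'b' vs 'd' => differ
  Position 3: 'c' vs 'd' => differ
  Position 4: 'c' vs 'd' => differ
  Position 5: 'c' vs 'a' => differ
  Position 6: 'd' vs 'd' => same
  Position 7: 'c' vs 'a' => differ
Total differences (Hamming distance): 6

6


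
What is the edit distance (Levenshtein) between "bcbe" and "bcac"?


Computing edit distance: "bcbe" -> "bcac"
DP table:
           b    c    a    c
      0    1    2    3    4
  b   1    0    1    2    3
  c   2    1    0    1    2
  b   3    2    1    1    2
  e   4    3    2    2    2
Edit distance = dp[4][4] = 2

2


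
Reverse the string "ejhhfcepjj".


Input: ejhhfcepjj
Reading characters right to left:
  Position 9: 'j'
  Position 8: 'j'
  Position 7: 'p'
  Position 6: 'e'
  Position 5: 'c'
  Position 4: 'f'
  Position 3: 'h'
  Position 2: 'h'
  Position 1: 'j'
  Position 0: 'e'
Reversed: jjpecfhhje

jjpecfhhje


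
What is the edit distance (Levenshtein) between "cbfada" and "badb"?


Computing edit distance: "cbfada" -> "badb"
DP table:
           b    a    d    b
      0    1    2    3    4
  c   1    1    2    3    4
  b   2    1    2    3    3
  f   3    2    2    3    4
  a   4    3    2    3    4
  d   5    4    3    2    3
  a   6    5    4    3    3
Edit distance = dp[6][4] = 3

3


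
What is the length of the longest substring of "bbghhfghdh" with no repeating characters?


Input: "bbghhfghdh"
Sliding window (track last position of each char):
  Position 0 ('b'): window [0,0] length 1 -- new best
  Position 1 ('b'): repeat (last at 0), move window start to 1
  Position 1 ('b'): window [1,1] length 1
  Position 2 ('g'): window [1,2] length 2 -- new best
  Position 3 ('h'): window [1,3] length 3 -- new best
  Position 4 ('h'): repeat (last at 3), move window start to 4
  Position 4 ('h'): window [4,4] length 1
  Position 5 ('f'): window [4,5] length 2
  Position 6 ('g'): window [4,6] length 3
  Position 7 ('h'): repeat (last at 4), move window start to 5
  Position 7 ('h'): window [5,7] length 3
  Position 8 ('d'): window [5,8] length 4 -- new best
  Position 9 ('h'): repeat (last at 7), move window start to 8
  Position 9 ('h'): window [8,9] length 2
Longest substring with no repeats: "fghd" with length 4

4


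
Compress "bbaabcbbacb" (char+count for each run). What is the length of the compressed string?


Input: bbaabcbbacb
Runs:
  'b' x 2 => "b2"
  'a' x 2 => "a2"
  'b' x 1 => "b1"
  'c' x 1 => "c1"
  'b' x 2 => "b2"
  'a' x 1 => "a1"
  'c' x 1 => "c1"
  'b' x 1 => "b1"
Compressed: "b2a2b1c1b2a1c1b1"
Compressed length: 16

16


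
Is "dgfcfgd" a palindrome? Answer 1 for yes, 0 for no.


Input: dgfcfgd
Reversed: dgfcfgd
  Compare pos 0 ('d') with pos 6 ('d'): match
  Compare pos 1 ('g') with pos 5 ('g'): match
  Compare pos 2 ('f') with pos 4 ('f'): match
Result: palindrome

1


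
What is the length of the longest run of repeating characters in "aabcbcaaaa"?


Input: "aabcbcaaaa"
Scanning for longest run:
  Position 1 ('a'): continues run of 'a', length=2
  Position 2 ('b'): new char, reset run to 1
  Position 3 ('c'): new char, reset run to 1
  Position 4 ('b'): new char, reset run to 1
  Position 5 ('c'): new char, reset run to 1
  Position 6 ('a'): new char, reset run to 1
  Position 7 ('a'): continues run of 'a', length=2
  Position 8 ('a'): continues run of 'a', length=3
  Position 9 ('a'): continues run of 'a', length=4
Longest run: 'a' with length 4

4


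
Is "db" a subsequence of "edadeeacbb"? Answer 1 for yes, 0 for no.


Check if "db" is a subsequence of "edadeeacbb"
Greedy scan:
  Position 0 ('e'): no match needed
  Position 1 ('d'): matches sub[0] = 'd'
  Position 2 ('a'): no match needed
  Position 3 ('d'): no match needed
  Position 4 ('e'): no match needed
  Position 5 ('e'): no match needed
  Position 6 ('a'): no match needed
  Position 7 ('c'): no match needed
  Position 8 ('b'): matches sub[1] = 'b'
  Position 9 ('b'): no match needed
All 2 characters matched => is a subsequence

1


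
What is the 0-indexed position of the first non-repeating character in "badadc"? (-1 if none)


Input: badadc
Character frequencies:
  'a': 2
  'b': 1
  'c': 1
  'd': 2
Scanning left to right for freq == 1:
  Position 0 ('b'): unique! => answer = 0

0


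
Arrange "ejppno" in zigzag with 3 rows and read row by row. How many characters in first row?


Zigzag "ejppno" into 3 rows:
Placing characters:
  'e' => row 0
  'j' => row 1
  'p' => row 2
  'p' => row 1
  'n' => row 0
  'o' => row 1
Rows:
  Row 0: "en"
  Row 1: "jpo"
  Row 2: "p"
First row length: 2

2


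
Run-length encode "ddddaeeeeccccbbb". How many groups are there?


Input: ddddaeeeeccccbbb
Scanning for consecutive runs:
  Group 1: 'd' x 4 (positions 0-3)
  Group 2: 'a' x 1 (positions 4-4)
  Group 3: 'e' x 4 (positions 5-8)
  Group 4: 'c' x 4 (positions 9-12)
  Group 5: 'b' x 3 (positions 13-15)
Total groups: 5

5


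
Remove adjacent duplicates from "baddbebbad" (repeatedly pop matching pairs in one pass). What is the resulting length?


Input: baddbebbad
Stack-based adjacent duplicate removal:
  Read 'b': push. Stack: b
  Read 'a': push. Stack: ba
  Read 'd': push. Stack: bad
  Read 'd': matches stack top 'd' => pop. Stack: ba
  Read 'b': push. Stack: bab
  Read 'e': push. Stack: babe
  Read 'b': push. Stack: babeb
  Read 'b': matches stack top 'b' => pop. Stack: babe
  Read 'a': push. Stack: babea
  Read 'd': push. Stack: babead
Final stack: "babead" (length 6)

6


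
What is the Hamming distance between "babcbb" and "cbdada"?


Comparing "babcbb" and "cbdada" position by position:
  Position 0: 'b' vs 'c' => differ
  Position 1: 'a' vs 'b' => differ
  Position 2: 'b' vs 'd' => differ
  Position 3: 'c' vs 'a' => differ
  Position 4: 'b' vs 'd' => differ
  Position 5: 'b' vs 'a' => differ
Total differences (Hamming distance): 6

6


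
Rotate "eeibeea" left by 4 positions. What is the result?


Input: "eeibeea", rotate left by 4
First 4 characters: "eeib"
Remaining characters: "eea"
Concatenate remaining + first: "eea" + "eeib" = "eeaeeib"

eeaeeib


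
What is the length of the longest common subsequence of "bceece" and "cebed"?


LCS of "bceece" and "cebed"
DP table:
           c    e    b    e    d
      0    0    0    0    0    0
  b   0    0    0    1    1    1
  c   0    1    1    1    1    1
  e   0    1    2    2    2    2
  e   0    1    2    2    3    3
  c   0    1    2    2    3    3
  e   0    1    2    2    3    3
LCS length = dp[6][5] = 3

3


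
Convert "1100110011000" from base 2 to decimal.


Input: "1100110011000" in base 2
Positional expansion:
  Digit '1' (value 1) x 2^12 = 4096
  Digit '1' (value 1) x 2^11 = 2048
  Digit '0' (value 0) x 2^10 = 0
  Digit '0' (value 0) x 2^9 = 0
  Digit '1' (value 1) x 2^8 = 256
  Digit '1' (value 1) x 2^7 = 128
  Digit '0' (value 0) x 2^6 = 0
  Digit '0' (value 0) x 2^5 = 0
  Digit '1' (value 1) x 2^4 = 16
  Digit '1' (value 1) x 2^3 = 8
  Digit '0' (value 0) x 2^2 = 0
  Digit '0' (value 0) x 2^1 = 0
  Digit '0' (value 0) x 2^0 = 0
Sum = 6552

6552


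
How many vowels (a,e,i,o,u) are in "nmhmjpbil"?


Input: nmhmjpbil
Checking each character:
  'n' at position 0: consonant
  'm' at position 1: consonant
  'h' at position 2: consonant
  'm' at position 3: consonant
  'j' at position 4: consonant
  'p' at position 5: consonant
  'b' at position 6: consonant
  'i' at position 7: vowel (running total: 1)
  'l' at position 8: consonant
Total vowels: 1

1


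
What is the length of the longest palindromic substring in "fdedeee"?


Input: "fdedeee"
Checking substrings for palindromes:
  [1:4] "ded" (len 3) => palindrome
  [2:5] "ede" (len 3) => palindrome
  [4:7] "eee" (len 3) => palindrome
  [4:6] "ee" (len 2) => palindrome
  [5:7] "ee" (len 2) => palindrome
Longest palindromic substring: "ded" with length 3

3


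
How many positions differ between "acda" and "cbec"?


Comparing "acda" and "cbec" position by position:
  Position 0: 'a' vs 'c' => DIFFER
  Position 1: 'c' vs 'b' => DIFFER
  Position 2: 'd' vs 'e' => DIFFER
  Position 3: 'a' vs 'c' => DIFFER
Positions that differ: 4

4


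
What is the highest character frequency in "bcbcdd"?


Input: bcbcdd
Character counts:
  'b': 2
  'c': 2
  'd': 2
Maximum frequency: 2

2


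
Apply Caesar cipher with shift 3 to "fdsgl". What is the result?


Caesar cipher: shift "fdsgl" by 3
  'f' (pos 5) + 3 = pos 8 = 'i'
  'd' (pos 3) + 3 = pos 6 = 'g'
  's' (pos 18) + 3 = pos 21 = 'v'
  'g' (pos 6) + 3 = pos 9 = 'j'
  'l' (pos 11) + 3 = pos 14 = 'o'
Result: igvjo

igvjo


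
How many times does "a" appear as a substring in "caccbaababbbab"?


Searching for "a" in "caccbaababbbab"
Scanning each position:
  Position 0: "c" => no
  Position 1: "a" => MATCH
  Position 2: "c" => no
  Position 3: "c" => no
  Position 4: "b" => no
  Position 5: "a" => MATCH
  Position 6: "a" => MATCH
  Position 7: "b" => no
  Position 8: "a" => MATCH
  Position 9: "b" => no
  Position 10: "b" => no
  Position 11: "b" => no
  Position 12: "a" => MATCH
  Position 13: "b" => no
Total occurrences: 5

5


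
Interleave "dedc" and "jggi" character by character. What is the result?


Interleaving "dedc" and "jggi":
  Position 0: 'd' from first, 'j' from second => "dj"
  Position 1: 'e' from first, 'g' from second => "eg"
  Position 2: 'd' from first, 'g' from second => "dg"
  Position 3: 'c' from first, 'i' from second => "ci"
Result: djegdgci

djegdgci


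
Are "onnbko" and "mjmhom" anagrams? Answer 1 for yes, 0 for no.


Strings: "onnbko", "mjmhom"
Sorted first:  bknnoo
Sorted second: hjmmmo
Differ at position 0: 'b' vs 'h' => not anagrams

0


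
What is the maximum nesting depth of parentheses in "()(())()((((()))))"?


Input: "()(())()((((()))))"
Tracking depth:
  Position 0 '(': depth becomes 1
  Position 1 ')': depth becomes 0
  Position 2 '(': depth becomes 1
  Position 3 '(': depth becomes 2
  Position 4 ')': depth becomes 1
  Position 5 ')': depth becomes 0
  Position 6 '(': depth becomes 1
  Position 7 ')': depth becomes 0
  Position 8 '(': depth becomes 1
  Position 9 '(': depth becomes 2
  Position 10 '(': depth becomes 3
  Position 11 '(': depth becomes 4
  Position 12 '(': depth becomes 5
  Position 13 ')': depth becomes 4
  Position 14 ')': depth becomes 3
  Position 15 ')': depth becomes 2
  Position 16 ')': depth becomes 1
  Position 17 ')': depth becomes 0
Maximum depth reached: 5

5


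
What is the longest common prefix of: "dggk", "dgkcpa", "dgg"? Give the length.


Words: dggk, dgkcpa, dgg
  Position 0: all 'd' => match
  Position 1: all 'g' => match
  Position 2: ('g', 'k', 'g') => mismatch, stop
LCP = "dg" (length 2)

2


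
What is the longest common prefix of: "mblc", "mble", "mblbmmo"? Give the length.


Words: mblc, mble, mblbmmo
  Position 0: all 'm' => match
  Position 1: all 'b' => match
  Position 2: all 'l' => match
  Position 3: ('c', 'e', 'b') => mismatch, stop
LCP = "mbl" (length 3)

3


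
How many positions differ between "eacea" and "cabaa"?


Comparing "eacea" and "cabaa" position by position:
  Position 0: 'e' vs 'c' => DIFFER
  Position 1: 'a' vs 'a' => same
  Position 2: 'c' vs 'b' => DIFFER
  Position 3: 'e' vs 'a' => DIFFER
  Position 4: 'a' vs 'a' => same
Positions that differ: 3

3


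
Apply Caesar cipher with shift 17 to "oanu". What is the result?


Caesar cipher: shift "oanu" by 17
  'o' (pos 14) + 17 = pos 5 = 'f'
  'a' (pos 0) + 17 = pos 17 = 'r'
  'n' (pos 13) + 17 = pos 4 = 'e'
  'u' (pos 20) + 17 = pos 11 = 'l'
Result: frel

frel


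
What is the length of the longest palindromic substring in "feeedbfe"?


Input: "feeedbfe"
Checking substrings for palindromes:
  [1:4] "eee" (len 3) => palindrome
  [1:3] "ee" (len 2) => palindrome
  [2:4] "ee" (len 2) => palindrome
Longest palindromic substring: "eee" with length 3

3


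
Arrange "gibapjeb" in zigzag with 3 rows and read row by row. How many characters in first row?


Zigzag "gibapjeb" into 3 rows:
Placing characters:
  'g' => row 0
  'i' => row 1
  'b' => row 2
  'a' => row 1
  'p' => row 0
  'j' => row 1
  'e' => row 2
  'b' => row 1
Rows:
  Row 0: "gp"
  Row 1: "iajb"
  Row 2: "be"
First row length: 2

2


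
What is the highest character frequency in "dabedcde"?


Input: dabedcde
Character counts:
  'a': 1
  'b': 1
  'c': 1
  'd': 3
  'e': 2
Maximum frequency: 3

3


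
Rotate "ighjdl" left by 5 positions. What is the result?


Input: "ighjdl", rotate left by 5
First 5 characters: "ighjd"
Remaining characters: "l"
Concatenate remaining + first: "l" + "ighjd" = "lighjd"

lighjd


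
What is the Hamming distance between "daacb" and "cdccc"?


Comparing "daacb" and "cdccc" position by position:
  Position 0: 'd' vs 'c' => differ
  Position 1: 'a' vs 'd' => differ
  Position 2: 'a' vs 'c' => differ
  Position 3: 'c' vs 'c' => same
  Position 4: 'b' vs 'c' => differ
Total differences (Hamming distance): 4

4


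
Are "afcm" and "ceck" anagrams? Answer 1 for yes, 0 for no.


Strings: "afcm", "ceck"
Sorted first:  acfm
Sorted second: ccek
Differ at position 0: 'a' vs 'c' => not anagrams

0


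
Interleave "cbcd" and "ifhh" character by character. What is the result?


Interleaving "cbcd" and "ifhh":
  Position 0: 'c' from first, 'i' from second => "ci"
  Position 1: 'b' from first, 'f' from second => "bf"
  Position 2: 'c' from first, 'h' from second => "ch"
  Position 3: 'd' from first, 'h' from second => "dh"
Result: cibfchdh

cibfchdh


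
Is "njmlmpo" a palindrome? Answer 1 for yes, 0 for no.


Input: njmlmpo
Reversed: opmlmjn
  Compare pos 0 ('n') with pos 6 ('o'): MISMATCH
  Compare pos 1 ('j') with pos 5 ('p'): MISMATCH
  Compare pos 2 ('m') with pos 4 ('m'): match
Result: not a palindrome

0


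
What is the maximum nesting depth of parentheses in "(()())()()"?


Input: "(()())()()"
Tracking depth:
  Position 0 '(': depth becomes 1
  Position 1 '(': depth becomes 2
  Position 2 ')': depth becomes 1
  Position 3 '(': depth becomes 2
  Position 4 ')': depth becomes 1
  Position 5 ')': depth becomes 0
  Position 6 '(': depth becomes 1
  Position 7 ')': depth becomes 0
  Position 8 '(': depth becomes 1
  Position 9 ')': depth becomes 0
Maximum depth reached: 2

2


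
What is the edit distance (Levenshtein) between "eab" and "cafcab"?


Computing edit distance: "eab" -> "cafcab"
DP table:
           c    a    f    c    a    b
      0    1    2    3    4    5    6
  e   1    1    2    3    4    5    6
  a   2    2    1    2    3    4    5
  b   3    3    2    2    3    4    4
Edit distance = dp[3][6] = 4

4


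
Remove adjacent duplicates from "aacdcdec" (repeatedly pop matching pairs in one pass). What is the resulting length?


Input: aacdcdec
Stack-based adjacent duplicate removal:
  Read 'a': push. Stack: a
  Read 'a': matches stack top 'a' => pop. Stack: (empty)
  Read 'c': push. Stack: c
  Read 'd': push. Stack: cd
  Read 'c': push. Stack: cdc
  Read 'd': push. Stack: cdcd
  Read 'e': push. Stack: cdcde
  Read 'c': push. Stack: cdcdec
Final stack: "cdcdec" (length 6)

6


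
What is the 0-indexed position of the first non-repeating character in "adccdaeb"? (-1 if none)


Input: adccdaeb
Character frequencies:
  'a': 2
  'b': 1
  'c': 2
  'd': 2
  'e': 1
Scanning left to right for freq == 1:
  Position 0 ('a'): freq=2, skip
  Position 1 ('d'): freq=2, skip
  Position 2 ('c'): freq=2, skip
  Position 3 ('c'): freq=2, skip
  Position 4 ('d'): freq=2, skip
  Position 5 ('a'): freq=2, skip
  Position 6 ('e'): unique! => answer = 6

6


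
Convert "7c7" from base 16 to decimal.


Input: "7c7" in base 16
Positional expansion:
  Digit '7' (value 7) x 16^2 = 1792
  Digit 'c' (value 12) x 16^1 = 192
  Digit '7' (value 7) x 16^0 = 7
Sum = 1991

1991


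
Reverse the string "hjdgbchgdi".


Input: hjdgbchgdi
Reading characters right to left:
  Position 9: 'i'
  Position 8: 'd'
  Position 7: 'g'
  Position 6: 'h'
  Position 5: 'c'
  Position 4: 'b'
  Position 3: 'g'
  Position 2: 'd'
  Position 1: 'j'
  Position 0: 'h'
Reversed: idghcbgdjh

idghcbgdjh


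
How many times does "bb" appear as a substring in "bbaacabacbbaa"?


Searching for "bb" in "bbaacabacbbaa"
Scanning each position:
  Position 0: "bb" => MATCH
  Position 1: "ba" => no
  Position 2: "aa" => no
  Position 3: "ac" => no
  Position 4: "ca" => no
  Position 5: "ab" => no
  Position 6: "ba" => no
  Position 7: "ac" => no
  Position 8: "cb" => no
  Position 9: "bb" => MATCH
  Position 10: "ba" => no
  Position 11: "aa" => no
Total occurrences: 2

2


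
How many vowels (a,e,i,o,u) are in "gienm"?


Input: gienm
Checking each character:
  'g' at position 0: consonant
  'i' at position 1: vowel (running total: 1)
  'e' at position 2: vowel (running total: 2)
  'n' at position 3: consonant
  'm' at position 4: consonant
Total vowels: 2

2


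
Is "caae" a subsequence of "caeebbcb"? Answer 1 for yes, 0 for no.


Check if "caae" is a subsequence of "caeebbcb"
Greedy scan:
  Position 0 ('c'): matches sub[0] = 'c'
  Position 1 ('a'): matches sub[1] = 'a'
  Position 2 ('e'): no match needed
  Position 3 ('e'): no match needed
  Position 4 ('b'): no match needed
  Position 5 ('b'): no match needed
  Position 6 ('c'): no match needed
  Position 7 ('b'): no match needed
Only matched 2/4 characters => not a subsequence

0


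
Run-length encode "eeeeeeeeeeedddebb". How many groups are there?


Input: eeeeeeeeeeedddebb
Scanning for consecutive runs:
  Group 1: 'e' x 11 (positions 0-10)
  Group 2: 'd' x 3 (positions 11-13)
  Group 3: 'e' x 1 (positions 14-14)
  Group 4: 'b' x 2 (positions 15-16)
Total groups: 4

4


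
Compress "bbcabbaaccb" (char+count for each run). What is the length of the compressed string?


Input: bbcabbaaccb
Runs:
  'b' x 2 => "b2"
  'c' x 1 => "c1"
  'a' x 1 => "a1"
  'b' x 2 => "b2"
  'a' x 2 => "a2"
  'c' x 2 => "c2"
  'b' x 1 => "b1"
Compressed: "b2c1a1b2a2c2b1"
Compressed length: 14

14


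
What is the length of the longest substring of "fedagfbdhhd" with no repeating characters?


Input: "fedagfbdhhd"
Sliding window (track last position of each char):
  Position 0 ('f'): window [0,0] length 1 -- new best
  Position 1 ('e'): window [0,1] length 2 -- new best
  Position 2 ('d'): window [0,2] length 3 -- new best
  Position 3 ('a'): window [0,3] length 4 -- new best
  Position 4 ('g'): window [0,4] length 5 -- new best
  Position 5 ('f'): repeat (last at 0), move window start to 1
  Position 5 ('f'): window [1,5] length 5
  Position 6 ('b'): window [1,6] length 6 -- new best
  Position 7 ('d'): repeat (last at 2), move window start to 3
  Position 7 ('d'): window [3,7] length 5
  Position 8 ('h'): window [3,8] length 6
  Position 9 ('h'): repeat (last at 8), move window start to 9
  Position 9 ('h'): window [9,9] length 1
  Position 10 ('d'): window [9,10] length 2
Longest substring with no repeats: "edagfb" with length 6

6


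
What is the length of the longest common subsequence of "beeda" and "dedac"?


LCS of "beeda" and "dedac"
DP table:
           d    e    d    a    c
      0    0    0    0    0    0
  b   0    0    0    0    0    0
  e   0    0    1    1    1    1
  e   0    0    1    1    1    1
  d   0    1    1    2    2    2
  a   0    1    1    2    3    3
LCS length = dp[5][5] = 3

3


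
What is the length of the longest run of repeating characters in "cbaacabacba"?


Input: "cbaacabacba"
Scanning for longest run:
  Position 1 ('b'): new char, reset run to 1
  Position 2 ('a'): new char, reset run to 1
  Position 3 ('a'): continues run of 'a', length=2
  Position 4 ('c'): new char, reset run to 1
  Position 5 ('a'): new char, reset run to 1
  Position 6 ('b'): new char, reset run to 1
  Position 7 ('a'): new char, reset run to 1
  Position 8 ('c'): new char, reset run to 1
  Position 9 ('b'): new char, reset run to 1
  Position 10 ('a'): new char, reset run to 1
Longest run: 'a' with length 2

2


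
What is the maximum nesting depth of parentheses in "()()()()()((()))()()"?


Input: "()()()()()((()))()()"
Tracking depth:
  Position 0 '(': depth becomes 1
  Position 1 ')': depth becomes 0
  Position 2 '(': depth becomes 1
  Position 3 ')': depth becomes 0
  Position 4 '(': depth becomes 1
  Position 5 ')': depth becomes 0
  Position 6 '(': depth becomes 1
  Position 7 ')': depth becomes 0
  Position 8 '(': depth becomes 1
  Position 9 ')': depth becomes 0
  Position 10 '(': depth becomes 1
  Position 11 '(': depth becomes 2
  Position 12 '(': depth becomes 3
  Position 13 ')': depth becomes 2
  Position 14 ')': depth becomes 1
  Position 15 ')': depth becomes 0
  Position 16 '(': depth becomes 1
  Position 17 ')': depth becomes 0
  Position 18 '(': depth becomes 1
  Position 19 ')': depth becomes 0
Maximum depth reached: 3

3


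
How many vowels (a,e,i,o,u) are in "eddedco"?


Input: eddedco
Checking each character:
  'e' at position 0: vowel (running total: 1)
  'd' at position 1: consonant
  'd' at position 2: consonant
  'e' at position 3: vowel (running total: 2)
  'd' at position 4: consonant
  'c' at position 5: consonant
  'o' at position 6: vowel (running total: 3)
Total vowels: 3

3


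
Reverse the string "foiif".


Input: foiif
Reading characters right to left:
  Position 4: 'f'
  Position 3: 'i'
  Position 2: 'i'
  Position 1: 'o'
  Position 0: 'f'
Reversed: fiiof

fiiof


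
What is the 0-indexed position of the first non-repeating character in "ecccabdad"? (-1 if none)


Input: ecccabdad
Character frequencies:
  'a': 2
  'b': 1
  'c': 3
  'd': 2
  'e': 1
Scanning left to right for freq == 1:
  Position 0 ('e'): unique! => answer = 0

0


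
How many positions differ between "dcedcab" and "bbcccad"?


Comparing "dcedcab" and "bbcccad" position by position:
  Position 0: 'd' vs 'b' => DIFFER
  Position 1: 'c' vs 'b' => DIFFER
  Position 2: 'e' vs 'c' => DIFFER
  Position 3: 'd' vs 'c' => DIFFER
  Position 4: 'c' vs 'c' => same
  Position 5: 'a' vs 'a' => same
  Position 6: 'b' vs 'd' => DIFFER
Positions that differ: 5

5


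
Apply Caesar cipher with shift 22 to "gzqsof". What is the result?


Caesar cipher: shift "gzqsof" by 22
  'g' (pos 6) + 22 = pos 2 = 'c'
  'z' (pos 25) + 22 = pos 21 = 'v'
  'q' (pos 16) + 22 = pos 12 = 'm'
  's' (pos 18) + 22 = pos 14 = 'o'
  'o' (pos 14) + 22 = pos 10 = 'k'
  'f' (pos 5) + 22 = pos 1 = 'b'
Result: cvmokb

cvmokb


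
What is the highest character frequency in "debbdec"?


Input: debbdec
Character counts:
  'b': 2
  'c': 1
  'd': 2
  'e': 2
Maximum frequency: 2

2


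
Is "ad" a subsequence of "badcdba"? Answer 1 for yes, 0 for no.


Check if "ad" is a subsequence of "badcdba"
Greedy scan:
  Position 0 ('b'): no match needed
  Position 1 ('a'): matches sub[0] = 'a'
  Position 2 ('d'): matches sub[1] = 'd'
  Position 3 ('c'): no match needed
  Position 4 ('d'): no match needed
  Position 5 ('b'): no match needed
  Position 6 ('a'): no match needed
All 2 characters matched => is a subsequence

1


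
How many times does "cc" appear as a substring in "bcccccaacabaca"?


Searching for "cc" in "bcccccaacabaca"
Scanning each position:
  Position 0: "bc" => no
  Position 1: "cc" => MATCH
  Position 2: "cc" => MATCH
  Position 3: "cc" => MATCH
  Position 4: "cc" => MATCH
  Position 5: "ca" => no
  Position 6: "aa" => no
  Position 7: "ac" => no
  Position 8: "ca" => no
  Position 9: "ab" => no
  Position 10: "ba" => no
  Position 11: "ac" => no
  Position 12: "ca" => no
Total occurrences: 4

4


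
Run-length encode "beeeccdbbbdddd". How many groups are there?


Input: beeeccdbbbdddd
Scanning for consecutive runs:
  Group 1: 'b' x 1 (positions 0-0)
  Group 2: 'e' x 3 (positions 1-3)
  Group 3: 'c' x 2 (positions 4-5)
  Group 4: 'd' x 1 (positions 6-6)
  Group 5: 'b' x 3 (positions 7-9)
  Group 6: 'd' x 4 (positions 10-13)
Total groups: 6

6


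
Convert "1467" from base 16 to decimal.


Input: "1467" in base 16
Positional expansion:
  Digit '1' (value 1) x 16^3 = 4096
  Digit '4' (value 4) x 16^2 = 1024
  Digit '6' (value 6) x 16^1 = 96
  Digit '7' (value 7) x 16^0 = 7
Sum = 5223

5223


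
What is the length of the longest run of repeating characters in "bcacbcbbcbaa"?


Input: "bcacbcbbcbaa"
Scanning for longest run:
  Position 1 ('c'): new char, reset run to 1
  Position 2 ('a'): new char, reset run to 1
  Position 3 ('c'): new char, reset run to 1
  Position 4 ('b'): new char, reset run to 1
  Position 5 ('c'): new char, reset run to 1
  Position 6 ('b'): new char, reset run to 1
  Position 7 ('b'): continues run of 'b', length=2
  Position 8 ('c'): new char, reset run to 1
  Position 9 ('b'): new char, reset run to 1
  Position 10 ('a'): new char, reset run to 1
  Position 11 ('a'): continues run of 'a', length=2
Longest run: 'b' with length 2

2


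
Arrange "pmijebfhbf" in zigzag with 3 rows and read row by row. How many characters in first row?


Zigzag "pmijebfhbf" into 3 rows:
Placing characters:
  'p' => row 0
  'm' => row 1
  'i' => row 2
  'j' => row 1
  'e' => row 0
  'b' => row 1
  'f' => row 2
  'h' => row 1
  'b' => row 0
  'f' => row 1
Rows:
  Row 0: "peb"
  Row 1: "mjbhf"
  Row 2: "if"
First row length: 3

3


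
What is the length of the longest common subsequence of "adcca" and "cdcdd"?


LCS of "adcca" and "cdcdd"
DP table:
           c    d    c    d    d
      0    0    0    0    0    0
  a   0    0    0    0    0    0
  d   0    0    1    1    1    1
  c   0    1    1    2    2    2
  c   0    1    1    2    2    2
  a   0    1    1    2    2    2
LCS length = dp[5][5] = 2

2
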